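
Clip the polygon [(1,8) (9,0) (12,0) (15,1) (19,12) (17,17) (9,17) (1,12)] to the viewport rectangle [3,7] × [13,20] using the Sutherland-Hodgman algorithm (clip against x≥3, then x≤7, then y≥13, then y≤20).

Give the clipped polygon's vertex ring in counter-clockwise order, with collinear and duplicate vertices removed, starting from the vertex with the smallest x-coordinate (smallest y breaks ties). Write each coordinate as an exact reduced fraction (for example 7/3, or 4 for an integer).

1. After x ≥ 3: [(3,6) (9,0) (12,0) (15,1) (19,12) (17,17) (9,17) (3,53/4)]
2. After x ≤ 7: [(3,6) (7,2) (7,63/4) (3,53/4)]
3. After y ≥ 13: [(3,13) (7,13) (7,63/4) (3,53/4)]
4. After y ≤ 20: [(3,13) (7,13) (7,63/4) (3,53/4)]
5. Canonical ring: [(3,13) (7,13) (7,63/4) (3,53/4)]

Clipped polygon: [(3,13) (7,13) (7,63/4) (3,53/4)]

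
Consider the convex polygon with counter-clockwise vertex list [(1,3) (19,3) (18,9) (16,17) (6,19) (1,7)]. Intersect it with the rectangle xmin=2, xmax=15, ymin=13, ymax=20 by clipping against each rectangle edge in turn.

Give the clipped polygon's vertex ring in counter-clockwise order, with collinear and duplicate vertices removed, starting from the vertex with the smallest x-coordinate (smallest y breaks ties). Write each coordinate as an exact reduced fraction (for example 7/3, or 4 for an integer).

Clipped polygon: [(7/2,13) (15,13) (15,86/5) (6,19)]

1. After x ≥ 2: [(2,3) (19,3) (18,9) (16,17) (6,19) (2,47/5)]
2. After x ≤ 15: [(2,3) (15,3) (15,86/5) (6,19) (2,47/5)]
3. After y ≥ 13: [(15,13) (15,86/5) (6,19) (7/2,13)]
4. After y ≤ 20: [(15,13) (15,86/5) (6,19) (7/2,13)]
5. Canonical ring: [(7/2,13) (15,13) (15,86/5) (6,19)]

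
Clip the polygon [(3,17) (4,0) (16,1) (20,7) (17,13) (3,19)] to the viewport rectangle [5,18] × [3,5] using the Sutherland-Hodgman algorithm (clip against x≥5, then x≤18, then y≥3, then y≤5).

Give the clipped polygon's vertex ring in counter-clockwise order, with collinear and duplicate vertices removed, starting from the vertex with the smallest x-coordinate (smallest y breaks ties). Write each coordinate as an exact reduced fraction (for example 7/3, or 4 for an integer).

1. After x ≥ 5: [(5,1/12) (16,1) (20,7) (17,13) (5,127/7)]
2. After x ≤ 18: [(5,1/12) (16,1) (18,4) (18,11) (17,13) (5,127/7)]
3. After y ≥ 3: [(5,3) (52/3,3) (18,4) (18,11) (17,13) (5,127/7)]
4. After y ≤ 5: [(5,5) (5,3) (52/3,3) (18,4) (18,5)]
5. Canonical ring: [(5,3) (52/3,3) (18,4) (18,5) (5,5)]

Clipped polygon: [(5,3) (52/3,3) (18,4) (18,5) (5,5)]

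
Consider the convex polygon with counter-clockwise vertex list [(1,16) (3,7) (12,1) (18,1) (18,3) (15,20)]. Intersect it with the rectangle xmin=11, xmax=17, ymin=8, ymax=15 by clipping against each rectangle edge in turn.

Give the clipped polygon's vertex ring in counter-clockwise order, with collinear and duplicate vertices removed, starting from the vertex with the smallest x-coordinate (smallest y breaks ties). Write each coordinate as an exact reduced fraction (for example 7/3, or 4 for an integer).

Clipped polygon: [(11,8) (17,8) (17,26/3) (270/17,15) (11,15)]

1. After x ≥ 11: [(11,132/7) (11,5/3) (12,1) (18,1) (18,3) (15,20)]
2. After x ≤ 17: [(11,132/7) (11,5/3) (12,1) (17,1) (17,26/3) (15,20)]
3. After y ≥ 8: [(11,132/7) (11,8) (17,8) (17,26/3) (15,20)]
4. After y ≤ 15: [(11,15) (11,8) (17,8) (17,26/3) (270/17,15)]
5. Canonical ring: [(11,8) (17,8) (17,26/3) (270/17,15) (11,15)]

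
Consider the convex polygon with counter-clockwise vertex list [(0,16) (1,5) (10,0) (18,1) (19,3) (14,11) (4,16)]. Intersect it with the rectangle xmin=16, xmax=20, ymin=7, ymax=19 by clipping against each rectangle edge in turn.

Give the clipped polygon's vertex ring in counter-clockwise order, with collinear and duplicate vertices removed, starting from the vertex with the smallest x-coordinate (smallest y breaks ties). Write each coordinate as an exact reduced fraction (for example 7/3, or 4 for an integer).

1. After x ≥ 16: [(16,3/4) (18,1) (19,3) (16,39/5)]
2. After x ≤ 20: [(16,3/4) (18,1) (19,3) (16,39/5)]
3. After y ≥ 7: [(16,7) (33/2,7) (16,39/5)]
4. After y ≤ 19: [(16,7) (33/2,7) (16,39/5)]
5. Canonical ring: [(16,7) (33/2,7) (16,39/5)]

Clipped polygon: [(16,7) (33/2,7) (16,39/5)]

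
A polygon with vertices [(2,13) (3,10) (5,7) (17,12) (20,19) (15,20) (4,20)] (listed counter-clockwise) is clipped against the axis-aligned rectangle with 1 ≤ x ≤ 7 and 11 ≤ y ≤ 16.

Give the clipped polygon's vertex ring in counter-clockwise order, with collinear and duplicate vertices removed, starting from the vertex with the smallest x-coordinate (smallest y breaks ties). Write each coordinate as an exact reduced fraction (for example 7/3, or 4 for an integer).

1. After x ≥ 1: [(2,13) (3,10) (5,7) (17,12) (20,19) (15,20) (4,20)]
2. After x ≤ 7: [(2,13) (3,10) (5,7) (7,47/6) (7,20) (4,20)]
3. After y ≥ 11: [(2,13) (8/3,11) (7,11) (7,20) (4,20)]
4. After y ≤ 16: [(20/7,16) (2,13) (8/3,11) (7,11) (7,16)]
5. Canonical ring: [(2,13) (8/3,11) (7,11) (7,16) (20/7,16)]

Clipped polygon: [(2,13) (8/3,11) (7,11) (7,16) (20/7,16)]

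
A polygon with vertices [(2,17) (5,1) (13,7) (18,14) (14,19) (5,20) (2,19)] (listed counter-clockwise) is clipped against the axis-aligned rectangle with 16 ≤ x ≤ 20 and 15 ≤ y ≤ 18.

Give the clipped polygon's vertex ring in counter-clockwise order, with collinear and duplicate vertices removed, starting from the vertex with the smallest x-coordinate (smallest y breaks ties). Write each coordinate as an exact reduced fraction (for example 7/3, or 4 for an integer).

1. After x ≥ 16: [(16,56/5) (18,14) (16,33/2)]
2. After x ≤ 20: [(16,56/5) (18,14) (16,33/2)]
3. After y ≥ 15: [(16,15) (86/5,15) (16,33/2)]
4. After y ≤ 18: [(16,15) (86/5,15) (16,33/2)]
5. Canonical ring: [(16,15) (86/5,15) (16,33/2)]

Clipped polygon: [(16,15) (86/5,15) (16,33/2)]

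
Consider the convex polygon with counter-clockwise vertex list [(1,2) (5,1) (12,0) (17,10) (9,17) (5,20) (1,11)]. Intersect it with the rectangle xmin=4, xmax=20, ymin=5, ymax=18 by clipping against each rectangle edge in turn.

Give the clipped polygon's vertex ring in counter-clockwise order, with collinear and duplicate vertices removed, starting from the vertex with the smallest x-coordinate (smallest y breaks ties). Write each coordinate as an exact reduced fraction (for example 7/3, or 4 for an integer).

1. After x ≥ 4: [(4,5/4) (5,1) (12,0) (17,10) (9,17) (5,20) (4,71/4)]
2. After x ≤ 20: [(4,5/4) (5,1) (12,0) (17,10) (9,17) (5,20) (4,71/4)]
3. After y ≥ 5: [(4,5) (29/2,5) (17,10) (9,17) (5,20) (4,71/4)]
4. After y ≤ 18: [(4,5) (29/2,5) (17,10) (9,17) (23/3,18) (37/9,18) (4,71/4)]
5. Canonical ring: [(4,5) (29/2,5) (17,10) (9,17) (23/3,18) (37/9,18) (4,71/4)]

Clipped polygon: [(4,5) (29/2,5) (17,10) (9,17) (23/3,18) (37/9,18) (4,71/4)]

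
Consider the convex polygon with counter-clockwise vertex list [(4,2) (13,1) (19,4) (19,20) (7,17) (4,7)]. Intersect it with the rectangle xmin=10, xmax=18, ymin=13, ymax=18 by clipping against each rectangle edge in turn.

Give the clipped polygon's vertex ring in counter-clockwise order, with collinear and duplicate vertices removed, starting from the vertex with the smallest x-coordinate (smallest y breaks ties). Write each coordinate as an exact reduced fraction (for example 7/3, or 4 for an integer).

1. After x ≥ 10: [(10,4/3) (13,1) (19,4) (19,20) (10,71/4)]
2. After x ≤ 18: [(10,4/3) (13,1) (18,7/2) (18,79/4) (10,71/4)]
3. After y ≥ 13: [(10,13) (18,13) (18,79/4) (10,71/4)]
4. After y ≤ 18: [(10,13) (18,13) (18,18) (11,18) (10,71/4)]
5. Canonical ring: [(10,13) (18,13) (18,18) (11,18) (10,71/4)]

Clipped polygon: [(10,13) (18,13) (18,18) (11,18) (10,71/4)]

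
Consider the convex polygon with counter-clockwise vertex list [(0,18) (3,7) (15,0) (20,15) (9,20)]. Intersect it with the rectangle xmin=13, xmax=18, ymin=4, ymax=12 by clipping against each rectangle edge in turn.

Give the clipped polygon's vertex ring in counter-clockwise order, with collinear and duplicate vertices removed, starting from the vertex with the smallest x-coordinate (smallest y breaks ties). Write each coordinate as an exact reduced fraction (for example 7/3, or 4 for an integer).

1. After x ≥ 13: [(13,7/6) (15,0) (20,15) (13,200/11)]
2. After x ≤ 18: [(13,7/6) (15,0) (18,9) (18,175/11) (13,200/11)]
3. After y ≥ 4: [(13,4) (49/3,4) (18,9) (18,175/11) (13,200/11)]
4. After y ≤ 12: [(13,12) (13,4) (49/3,4) (18,9) (18,12)]
5. Canonical ring: [(13,4) (49/3,4) (18,9) (18,12) (13,12)]

Clipped polygon: [(13,4) (49/3,4) (18,9) (18,12) (13,12)]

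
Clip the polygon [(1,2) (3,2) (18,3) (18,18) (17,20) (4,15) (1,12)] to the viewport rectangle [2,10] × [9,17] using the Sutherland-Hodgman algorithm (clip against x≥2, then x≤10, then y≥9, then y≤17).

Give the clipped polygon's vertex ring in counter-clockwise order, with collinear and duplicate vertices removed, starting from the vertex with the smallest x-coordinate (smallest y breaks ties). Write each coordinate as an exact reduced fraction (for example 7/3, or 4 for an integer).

Clipped polygon: [(2,9) (10,9) (10,17) (46/5,17) (4,15) (2,13)]

1. After x ≥ 2: [(2,2) (3,2) (18,3) (18,18) (17,20) (4,15) (2,13)]
2. After x ≤ 10: [(2,2) (3,2) (10,37/15) (10,225/13) (4,15) (2,13)]
3. After y ≥ 9: [(2,9) (10,9) (10,225/13) (4,15) (2,13)]
4. After y ≤ 17: [(2,9) (10,9) (10,17) (46/5,17) (4,15) (2,13)]
5. Canonical ring: [(2,9) (10,9) (10,17) (46/5,17) (4,15) (2,13)]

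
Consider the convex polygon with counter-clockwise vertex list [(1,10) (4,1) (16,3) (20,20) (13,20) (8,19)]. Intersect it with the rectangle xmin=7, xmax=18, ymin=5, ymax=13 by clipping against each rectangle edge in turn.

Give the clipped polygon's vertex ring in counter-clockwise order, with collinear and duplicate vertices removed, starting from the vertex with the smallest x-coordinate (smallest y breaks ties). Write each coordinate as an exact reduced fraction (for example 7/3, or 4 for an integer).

1. After x ≥ 7: [(7,124/7) (7,3/2) (16,3) (20,20) (13,20) (8,19)]
2. After x ≤ 18: [(7,124/7) (7,3/2) (16,3) (18,23/2) (18,20) (13,20) (8,19)]
3. After y ≥ 5: [(7,124/7) (7,5) (280/17,5) (18,23/2) (18,20) (13,20) (8,19)]
4. After y ≤ 13: [(7,13) (7,5) (280/17,5) (18,23/2) (18,13)]
5. Canonical ring: [(7,5) (280/17,5) (18,23/2) (18,13) (7,13)]

Clipped polygon: [(7,5) (280/17,5) (18,23/2) (18,13) (7,13)]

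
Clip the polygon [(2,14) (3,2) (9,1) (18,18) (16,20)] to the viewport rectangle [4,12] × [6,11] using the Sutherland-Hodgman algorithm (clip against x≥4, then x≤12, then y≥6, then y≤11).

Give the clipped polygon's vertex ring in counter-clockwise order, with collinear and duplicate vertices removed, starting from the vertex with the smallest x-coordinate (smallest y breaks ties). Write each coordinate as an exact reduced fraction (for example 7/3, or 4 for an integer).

Clipped polygon: [(4,6) (198/17,6) (12,20/3) (12,11) (4,11)]

1. After x ≥ 4: [(4,104/7) (4,11/6) (9,1) (18,18) (16,20)]
2. After x ≤ 12: [(12,128/7) (4,104/7) (4,11/6) (9,1) (12,20/3)]
3. After y ≥ 6: [(12,128/7) (4,104/7) (4,6) (198/17,6) (12,20/3)]
4. After y ≤ 11: [(12,11) (4,11) (4,6) (198/17,6) (12,20/3)]
5. Canonical ring: [(4,6) (198/17,6) (12,20/3) (12,11) (4,11)]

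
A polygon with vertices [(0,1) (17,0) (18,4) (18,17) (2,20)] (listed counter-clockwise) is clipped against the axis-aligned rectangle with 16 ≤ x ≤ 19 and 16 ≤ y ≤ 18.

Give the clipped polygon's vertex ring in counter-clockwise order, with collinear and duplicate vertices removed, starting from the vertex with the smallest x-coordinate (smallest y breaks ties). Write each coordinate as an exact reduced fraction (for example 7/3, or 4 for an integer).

1. After x ≥ 16: [(16,1/17) (17,0) (18,4) (18,17) (16,139/8)]
2. After x ≤ 19: [(16,1/17) (17,0) (18,4) (18,17) (16,139/8)]
3. After y ≥ 16: [(16,16) (18,16) (18,17) (16,139/8)]
4. After y ≤ 18: [(16,16) (18,16) (18,17) (16,139/8)]
5. Canonical ring: [(16,16) (18,16) (18,17) (16,139/8)]

Clipped polygon: [(16,16) (18,16) (18,17) (16,139/8)]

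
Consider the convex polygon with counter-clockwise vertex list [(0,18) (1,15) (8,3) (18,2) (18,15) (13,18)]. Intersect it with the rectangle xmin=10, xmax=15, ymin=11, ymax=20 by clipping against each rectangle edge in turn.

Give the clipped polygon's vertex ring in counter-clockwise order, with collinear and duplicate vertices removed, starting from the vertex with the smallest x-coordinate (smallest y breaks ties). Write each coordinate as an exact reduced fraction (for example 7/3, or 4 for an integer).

1. After x ≥ 10: [(10,18) (10,14/5) (18,2) (18,15) (13,18)]
2. After x ≤ 15: [(10,18) (10,14/5) (15,23/10) (15,84/5) (13,18)]
3. After y ≥ 11: [(10,18) (10,11) (15,11) (15,84/5) (13,18)]
4. After y ≤ 20: [(10,18) (10,11) (15,11) (15,84/5) (13,18)]
5. Canonical ring: [(10,11) (15,11) (15,84/5) (13,18) (10,18)]

Clipped polygon: [(10,11) (15,11) (15,84/5) (13,18) (10,18)]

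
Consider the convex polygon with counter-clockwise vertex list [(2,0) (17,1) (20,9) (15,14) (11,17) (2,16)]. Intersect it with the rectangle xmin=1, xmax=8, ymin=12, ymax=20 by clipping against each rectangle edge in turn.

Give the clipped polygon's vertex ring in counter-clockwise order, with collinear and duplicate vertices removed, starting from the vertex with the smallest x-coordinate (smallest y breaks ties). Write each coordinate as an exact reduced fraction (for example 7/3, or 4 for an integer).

Clipped polygon: [(2,12) (8,12) (8,50/3) (2,16)]

1. After x ≥ 1: [(2,0) (17,1) (20,9) (15,14) (11,17) (2,16)]
2. After x ≤ 8: [(2,0) (8,2/5) (8,50/3) (2,16)]
3. After y ≥ 12: [(2,12) (8,12) (8,50/3) (2,16)]
4. After y ≤ 20: [(2,12) (8,12) (8,50/3) (2,16)]
5. Canonical ring: [(2,12) (8,12) (8,50/3) (2,16)]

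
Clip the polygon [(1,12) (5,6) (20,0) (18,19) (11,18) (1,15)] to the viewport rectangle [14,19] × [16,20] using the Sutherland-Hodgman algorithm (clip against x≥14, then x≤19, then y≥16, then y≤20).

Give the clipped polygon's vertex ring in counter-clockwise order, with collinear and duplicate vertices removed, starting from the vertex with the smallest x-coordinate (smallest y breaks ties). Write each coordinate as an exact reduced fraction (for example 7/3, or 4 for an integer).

1. After x ≥ 14: [(14,12/5) (20,0) (18,19) (14,129/7)]
2. After x ≤ 19: [(14,12/5) (19,2/5) (19,19/2) (18,19) (14,129/7)]
3. After y ≥ 16: [(14,16) (348/19,16) (18,19) (14,129/7)]
4. After y ≤ 20: [(14,16) (348/19,16) (18,19) (14,129/7)]
5. Canonical ring: [(14,16) (348/19,16) (18,19) (14,129/7)]

Clipped polygon: [(14,16) (348/19,16) (18,19) (14,129/7)]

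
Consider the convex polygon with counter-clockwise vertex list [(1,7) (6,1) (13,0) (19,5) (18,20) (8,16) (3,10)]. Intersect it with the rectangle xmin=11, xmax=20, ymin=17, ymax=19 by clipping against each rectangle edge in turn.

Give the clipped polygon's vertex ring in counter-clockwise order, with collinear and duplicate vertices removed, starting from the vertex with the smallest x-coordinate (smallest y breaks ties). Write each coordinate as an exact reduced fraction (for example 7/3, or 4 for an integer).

Clipped polygon: [(11,17) (91/5,17) (271/15,19) (31/2,19) (11,86/5)]

1. After x ≥ 11: [(11,2/7) (13,0) (19,5) (18,20) (11,86/5)]
2. After x ≤ 20: [(11,2/7) (13,0) (19,5) (18,20) (11,86/5)]
3. After y ≥ 17: [(11,17) (91/5,17) (18,20) (11,86/5)]
4. After y ≤ 19: [(11,17) (91/5,17) (271/15,19) (31/2,19) (11,86/5)]
5. Canonical ring: [(11,17) (91/5,17) (271/15,19) (31/2,19) (11,86/5)]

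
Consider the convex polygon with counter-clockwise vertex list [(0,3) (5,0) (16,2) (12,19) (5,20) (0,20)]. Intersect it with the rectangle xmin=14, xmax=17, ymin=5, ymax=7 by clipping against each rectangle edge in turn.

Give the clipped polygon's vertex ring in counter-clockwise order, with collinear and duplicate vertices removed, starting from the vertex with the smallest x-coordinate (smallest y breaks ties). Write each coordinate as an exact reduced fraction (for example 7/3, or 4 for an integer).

1. After x ≥ 14: [(14,18/11) (16,2) (14,21/2)]
2. After x ≤ 17: [(14,18/11) (16,2) (14,21/2)]
3. After y ≥ 5: [(14,5) (260/17,5) (14,21/2)]
4. After y ≤ 7: [(14,7) (14,5) (260/17,5) (252/17,7)]
5. Canonical ring: [(14,5) (260/17,5) (252/17,7) (14,7)]

Clipped polygon: [(14,5) (260/17,5) (252/17,7) (14,7)]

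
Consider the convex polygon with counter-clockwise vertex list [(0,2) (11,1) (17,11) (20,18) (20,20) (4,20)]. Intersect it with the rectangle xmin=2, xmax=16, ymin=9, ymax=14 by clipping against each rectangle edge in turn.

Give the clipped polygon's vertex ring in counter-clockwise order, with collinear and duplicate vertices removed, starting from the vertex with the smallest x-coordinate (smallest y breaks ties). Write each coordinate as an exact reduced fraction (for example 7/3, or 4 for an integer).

Clipped polygon: [(2,9) (79/5,9) (16,28/3) (16,14) (8/3,14) (2,11)]

1. After x ≥ 2: [(2,11) (2,20/11) (11,1) (17,11) (20,18) (20,20) (4,20)]
2. After x ≤ 16: [(2,11) (2,20/11) (11,1) (16,28/3) (16,20) (4,20)]
3. After y ≥ 9: [(2,11) (2,9) (79/5,9) (16,28/3) (16,20) (4,20)]
4. After y ≤ 14: [(8/3,14) (2,11) (2,9) (79/5,9) (16,28/3) (16,14)]
5. Canonical ring: [(2,9) (79/5,9) (16,28/3) (16,14) (8/3,14) (2,11)]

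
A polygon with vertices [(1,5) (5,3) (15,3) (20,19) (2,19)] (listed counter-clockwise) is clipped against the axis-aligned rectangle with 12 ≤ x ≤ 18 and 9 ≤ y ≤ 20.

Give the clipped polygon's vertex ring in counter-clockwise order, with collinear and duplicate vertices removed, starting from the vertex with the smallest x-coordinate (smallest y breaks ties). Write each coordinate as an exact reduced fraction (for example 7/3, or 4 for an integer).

Clipped polygon: [(12,9) (135/8,9) (18,63/5) (18,19) (12,19)]

1. After x ≥ 12: [(12,3) (15,3) (20,19) (12,19)]
2. After x ≤ 18: [(12,3) (15,3) (18,63/5) (18,19) (12,19)]
3. After y ≥ 9: [(12,9) (135/8,9) (18,63/5) (18,19) (12,19)]
4. After y ≤ 20: [(12,9) (135/8,9) (18,63/5) (18,19) (12,19)]
5. Canonical ring: [(12,9) (135/8,9) (18,63/5) (18,19) (12,19)]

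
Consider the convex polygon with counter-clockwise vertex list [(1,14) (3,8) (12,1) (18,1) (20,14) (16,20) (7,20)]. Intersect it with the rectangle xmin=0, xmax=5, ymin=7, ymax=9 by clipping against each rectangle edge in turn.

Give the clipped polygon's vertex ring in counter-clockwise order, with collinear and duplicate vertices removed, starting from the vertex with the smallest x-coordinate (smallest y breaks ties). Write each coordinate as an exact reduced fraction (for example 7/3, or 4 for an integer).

1. After x ≥ 0: [(1,14) (3,8) (12,1) (18,1) (20,14) (16,20) (7,20)]
2. After x ≤ 5: [(5,18) (1,14) (3,8) (5,58/9)]
3. After y ≥ 7: [(5,7) (5,18) (1,14) (3,8) (30/7,7)]
4. After y ≤ 9: [(5,7) (5,9) (8/3,9) (3,8) (30/7,7)]
5. Canonical ring: [(8/3,9) (3,8) (30/7,7) (5,7) (5,9)]

Clipped polygon: [(8/3,9) (3,8) (30/7,7) (5,7) (5,9)]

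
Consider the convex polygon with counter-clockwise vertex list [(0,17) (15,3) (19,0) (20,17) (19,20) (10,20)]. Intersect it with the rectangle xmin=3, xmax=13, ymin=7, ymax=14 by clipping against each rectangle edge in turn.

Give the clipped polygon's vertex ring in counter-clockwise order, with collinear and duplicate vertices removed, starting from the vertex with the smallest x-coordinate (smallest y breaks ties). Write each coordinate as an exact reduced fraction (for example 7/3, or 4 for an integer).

1. After x ≥ 3: [(3,179/10) (3,71/5) (15,3) (19,0) (20,17) (19,20) (10,20)]
2. After x ≤ 13: [(3,179/10) (3,71/5) (13,73/15) (13,20) (10,20)]
3. After y ≥ 7: [(3,179/10) (3,71/5) (75/7,7) (13,7) (13,20) (10,20)]
4. After y ≤ 14: [(45/14,14) (75/7,7) (13,7) (13,14)]
5. Canonical ring: [(45/14,14) (75/7,7) (13,7) (13,14)]

Clipped polygon: [(45/14,14) (75/7,7) (13,7) (13,14)]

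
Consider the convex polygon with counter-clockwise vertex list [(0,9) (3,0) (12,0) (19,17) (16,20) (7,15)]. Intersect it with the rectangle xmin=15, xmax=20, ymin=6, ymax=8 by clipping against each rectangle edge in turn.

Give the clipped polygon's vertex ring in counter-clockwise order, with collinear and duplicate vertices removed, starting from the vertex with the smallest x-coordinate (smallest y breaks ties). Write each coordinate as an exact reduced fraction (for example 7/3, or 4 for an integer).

Clipped polygon: [(15,51/7) (260/17,8) (15,8)]

1. After x ≥ 15: [(15,51/7) (19,17) (16,20) (15,175/9)]
2. After x ≤ 20: [(15,51/7) (19,17) (16,20) (15,175/9)]
3. After y ≥ 6: [(15,51/7) (19,17) (16,20) (15,175/9)]
4. After y ≤ 8: [(15,8) (15,51/7) (260/17,8)]
5. Canonical ring: [(15,51/7) (260/17,8) (15,8)]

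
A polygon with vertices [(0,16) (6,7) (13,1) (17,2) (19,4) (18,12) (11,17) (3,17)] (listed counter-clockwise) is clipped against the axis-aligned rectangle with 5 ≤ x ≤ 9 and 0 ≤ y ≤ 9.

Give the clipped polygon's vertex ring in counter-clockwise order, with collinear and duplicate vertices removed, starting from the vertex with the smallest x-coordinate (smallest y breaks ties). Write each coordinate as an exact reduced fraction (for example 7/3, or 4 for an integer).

Clipped polygon: [(5,17/2) (6,7) (9,31/7) (9,9) (5,9)]

1. After x ≥ 5: [(5,17/2) (6,7) (13,1) (17,2) (19,4) (18,12) (11,17) (5,17)]
2. After x ≤ 9: [(5,17/2) (6,7) (9,31/7) (9,17) (5,17)]
3. After y ≥ 0: [(5,17/2) (6,7) (9,31/7) (9,17) (5,17)]
4. After y ≤ 9: [(5,9) (5,17/2) (6,7) (9,31/7) (9,9)]
5. Canonical ring: [(5,17/2) (6,7) (9,31/7) (9,9) (5,9)]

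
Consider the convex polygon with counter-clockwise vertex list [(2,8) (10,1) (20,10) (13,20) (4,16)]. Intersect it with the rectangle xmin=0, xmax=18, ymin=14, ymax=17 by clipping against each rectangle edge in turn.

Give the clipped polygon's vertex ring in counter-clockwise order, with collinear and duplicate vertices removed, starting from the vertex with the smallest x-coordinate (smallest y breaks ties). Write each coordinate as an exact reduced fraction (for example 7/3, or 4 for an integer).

1. After x ≥ 0: [(2,8) (10,1) (20,10) (13,20) (4,16)]
2. After x ≤ 18: [(2,8) (10,1) (18,41/5) (18,90/7) (13,20) (4,16)]
3. After y ≥ 14: [(7/2,14) (86/5,14) (13,20) (4,16)]
4. After y ≤ 17: [(7/2,14) (86/5,14) (151/10,17) (25/4,17) (4,16)]
5. Canonical ring: [(7/2,14) (86/5,14) (151/10,17) (25/4,17) (4,16)]

Clipped polygon: [(7/2,14) (86/5,14) (151/10,17) (25/4,17) (4,16)]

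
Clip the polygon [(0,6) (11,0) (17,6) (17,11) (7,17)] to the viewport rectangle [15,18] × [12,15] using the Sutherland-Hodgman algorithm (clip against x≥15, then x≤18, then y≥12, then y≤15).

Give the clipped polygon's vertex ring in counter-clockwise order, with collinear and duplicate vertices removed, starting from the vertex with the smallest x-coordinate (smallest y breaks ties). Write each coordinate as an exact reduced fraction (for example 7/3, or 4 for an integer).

Clipped polygon: [(15,12) (46/3,12) (15,61/5)]

1. After x ≥ 15: [(15,4) (17,6) (17,11) (15,61/5)]
2. After x ≤ 18: [(15,4) (17,6) (17,11) (15,61/5)]
3. After y ≥ 12: [(15,12) (46/3,12) (15,61/5)]
4. After y ≤ 15: [(15,12) (46/3,12) (15,61/5)]
5. Canonical ring: [(15,12) (46/3,12) (15,61/5)]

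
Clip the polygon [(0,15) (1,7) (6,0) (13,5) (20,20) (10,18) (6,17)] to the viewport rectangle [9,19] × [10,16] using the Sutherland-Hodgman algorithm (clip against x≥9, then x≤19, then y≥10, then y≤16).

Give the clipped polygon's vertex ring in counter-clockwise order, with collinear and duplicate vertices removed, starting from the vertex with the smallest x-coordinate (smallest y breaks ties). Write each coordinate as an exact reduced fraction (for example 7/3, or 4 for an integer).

1. After x ≥ 9: [(9,15/7) (13,5) (20,20) (10,18) (9,71/4)]
2. After x ≤ 19: [(9,15/7) (13,5) (19,125/7) (19,99/5) (10,18) (9,71/4)]
3. After y ≥ 10: [(9,10) (46/3,10) (19,125/7) (19,99/5) (10,18) (9,71/4)]
4. After y ≤ 16: [(9,16) (9,10) (46/3,10) (272/15,16)]
5. Canonical ring: [(9,10) (46/3,10) (272/15,16) (9,16)]

Clipped polygon: [(9,10) (46/3,10) (272/15,16) (9,16)]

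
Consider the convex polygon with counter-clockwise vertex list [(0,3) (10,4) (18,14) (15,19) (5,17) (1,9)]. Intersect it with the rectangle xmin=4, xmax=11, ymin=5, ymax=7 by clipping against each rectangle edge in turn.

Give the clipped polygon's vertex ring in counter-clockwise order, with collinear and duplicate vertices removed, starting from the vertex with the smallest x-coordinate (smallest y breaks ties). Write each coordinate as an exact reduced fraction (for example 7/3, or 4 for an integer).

Clipped polygon: [(4,5) (54/5,5) (11,21/4) (11,7) (4,7)]

1. After x ≥ 4: [(4,17/5) (10,4) (18,14) (15,19) (5,17) (4,15)]
2. After x ≤ 11: [(4,17/5) (10,4) (11,21/4) (11,91/5) (5,17) (4,15)]
3. After y ≥ 5: [(4,5) (54/5,5) (11,21/4) (11,91/5) (5,17) (4,15)]
4. After y ≤ 7: [(4,7) (4,5) (54/5,5) (11,21/4) (11,7)]
5. Canonical ring: [(4,5) (54/5,5) (11,21/4) (11,7) (4,7)]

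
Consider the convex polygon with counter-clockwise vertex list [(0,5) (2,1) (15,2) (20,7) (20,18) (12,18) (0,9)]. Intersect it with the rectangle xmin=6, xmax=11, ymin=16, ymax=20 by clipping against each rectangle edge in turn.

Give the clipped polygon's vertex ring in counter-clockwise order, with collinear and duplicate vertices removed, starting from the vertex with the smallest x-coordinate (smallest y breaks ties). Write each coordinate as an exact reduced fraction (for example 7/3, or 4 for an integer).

Clipped polygon: [(28/3,16) (11,16) (11,69/4)]

1. After x ≥ 6: [(6,17/13) (15,2) (20,7) (20,18) (12,18) (6,27/2)]
2. After x ≤ 11: [(6,17/13) (11,22/13) (11,69/4) (6,27/2)]
3. After y ≥ 16: [(11,16) (11,69/4) (28/3,16)]
4. After y ≤ 20: [(11,16) (11,69/4) (28/3,16)]
5. Canonical ring: [(28/3,16) (11,16) (11,69/4)]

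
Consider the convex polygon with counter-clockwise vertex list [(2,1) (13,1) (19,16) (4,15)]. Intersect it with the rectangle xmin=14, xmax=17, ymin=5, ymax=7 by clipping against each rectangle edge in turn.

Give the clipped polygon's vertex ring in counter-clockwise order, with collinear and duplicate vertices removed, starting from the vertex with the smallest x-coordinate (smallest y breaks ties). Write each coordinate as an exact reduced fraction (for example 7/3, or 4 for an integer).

Clipped polygon: [(14,5) (73/5,5) (77/5,7) (14,7)]

1. After x ≥ 14: [(14,7/2) (19,16) (14,47/3)]
2. After x ≤ 17: [(14,7/2) (17,11) (17,238/15) (14,47/3)]
3. After y ≥ 5: [(14,5) (73/5,5) (17,11) (17,238/15) (14,47/3)]
4. After y ≤ 7: [(14,7) (14,5) (73/5,5) (77/5,7)]
5. Canonical ring: [(14,5) (73/5,5) (77/5,7) (14,7)]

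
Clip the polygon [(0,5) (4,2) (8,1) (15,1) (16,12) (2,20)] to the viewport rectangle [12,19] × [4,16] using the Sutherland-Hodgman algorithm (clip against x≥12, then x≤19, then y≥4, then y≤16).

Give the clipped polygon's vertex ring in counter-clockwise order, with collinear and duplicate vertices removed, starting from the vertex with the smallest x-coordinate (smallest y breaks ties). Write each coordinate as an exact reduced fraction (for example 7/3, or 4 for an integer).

Clipped polygon: [(12,4) (168/11,4) (16,12) (12,100/7)]

1. After x ≥ 12: [(12,1) (15,1) (16,12) (12,100/7)]
2. After x ≤ 19: [(12,1) (15,1) (16,12) (12,100/7)]
3. After y ≥ 4: [(12,4) (168/11,4) (16,12) (12,100/7)]
4. After y ≤ 16: [(12,4) (168/11,4) (16,12) (12,100/7)]
5. Canonical ring: [(12,4) (168/11,4) (16,12) (12,100/7)]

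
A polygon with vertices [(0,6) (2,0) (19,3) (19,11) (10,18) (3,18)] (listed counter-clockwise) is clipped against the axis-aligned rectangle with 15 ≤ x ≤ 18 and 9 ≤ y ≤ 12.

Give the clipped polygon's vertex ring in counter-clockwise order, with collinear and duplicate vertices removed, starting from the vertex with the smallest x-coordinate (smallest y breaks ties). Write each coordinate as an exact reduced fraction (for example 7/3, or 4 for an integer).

1. After x ≥ 15: [(15,39/17) (19,3) (19,11) (15,127/9)]
2. After x ≤ 18: [(15,39/17) (18,48/17) (18,106/9) (15,127/9)]
3. After y ≥ 9: [(15,9) (18,9) (18,106/9) (15,127/9)]
4. After y ≤ 12: [(15,12) (15,9) (18,9) (18,106/9) (124/7,12)]
5. Canonical ring: [(15,9) (18,9) (18,106/9) (124/7,12) (15,12)]

Clipped polygon: [(15,9) (18,9) (18,106/9) (124/7,12) (15,12)]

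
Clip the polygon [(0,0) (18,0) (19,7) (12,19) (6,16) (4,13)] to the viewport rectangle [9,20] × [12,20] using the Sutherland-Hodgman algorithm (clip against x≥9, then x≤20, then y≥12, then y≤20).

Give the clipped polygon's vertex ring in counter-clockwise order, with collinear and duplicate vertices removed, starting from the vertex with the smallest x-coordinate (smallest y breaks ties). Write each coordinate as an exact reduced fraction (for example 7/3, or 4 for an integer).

Clipped polygon: [(9,12) (193/12,12) (12,19) (9,35/2)]

1. After x ≥ 9: [(9,0) (18,0) (19,7) (12,19) (9,35/2)]
2. After x ≤ 20: [(9,0) (18,0) (19,7) (12,19) (9,35/2)]
3. After y ≥ 12: [(9,12) (193/12,12) (12,19) (9,35/2)]
4. After y ≤ 20: [(9,12) (193/12,12) (12,19) (9,35/2)]
5. Canonical ring: [(9,12) (193/12,12) (12,19) (9,35/2)]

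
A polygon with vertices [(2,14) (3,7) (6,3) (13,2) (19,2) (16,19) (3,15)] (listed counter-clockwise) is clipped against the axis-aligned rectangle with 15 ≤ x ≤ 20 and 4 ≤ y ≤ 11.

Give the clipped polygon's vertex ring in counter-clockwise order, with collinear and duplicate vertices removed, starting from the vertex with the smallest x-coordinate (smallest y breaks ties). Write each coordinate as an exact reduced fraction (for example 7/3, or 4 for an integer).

1. After x ≥ 15: [(15,2) (19,2) (16,19) (15,243/13)]
2. After x ≤ 20: [(15,2) (19,2) (16,19) (15,243/13)]
3. After y ≥ 4: [(15,4) (317/17,4) (16,19) (15,243/13)]
4. After y ≤ 11: [(15,11) (15,4) (317/17,4) (296/17,11)]
5. Canonical ring: [(15,4) (317/17,4) (296/17,11) (15,11)]

Clipped polygon: [(15,4) (317/17,4) (296/17,11) (15,11)]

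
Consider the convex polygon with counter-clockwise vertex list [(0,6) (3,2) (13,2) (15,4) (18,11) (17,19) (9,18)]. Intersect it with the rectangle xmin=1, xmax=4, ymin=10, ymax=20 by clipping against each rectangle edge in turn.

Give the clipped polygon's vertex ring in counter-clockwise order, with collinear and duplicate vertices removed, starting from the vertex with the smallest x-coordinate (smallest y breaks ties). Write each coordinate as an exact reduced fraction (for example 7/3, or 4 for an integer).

1. After x ≥ 1: [(1,22/3) (1,14/3) (3,2) (13,2) (15,4) (18,11) (17,19) (9,18)]
2. After x ≤ 4: [(4,34/3) (1,22/3) (1,14/3) (3,2) (4,2)]
3. After y ≥ 10: [(4,10) (4,34/3) (3,10)]
4. After y ≤ 20: [(4,10) (4,34/3) (3,10)]
5. Canonical ring: [(3,10) (4,10) (4,34/3)]

Clipped polygon: [(3,10) (4,10) (4,34/3)]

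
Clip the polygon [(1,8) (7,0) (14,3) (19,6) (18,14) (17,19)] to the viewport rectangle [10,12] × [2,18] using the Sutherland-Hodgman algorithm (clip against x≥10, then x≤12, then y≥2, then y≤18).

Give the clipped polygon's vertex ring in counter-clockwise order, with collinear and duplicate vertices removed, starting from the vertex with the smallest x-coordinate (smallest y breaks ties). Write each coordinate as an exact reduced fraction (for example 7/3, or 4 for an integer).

Clipped polygon: [(10,2) (35/3,2) (12,15/7) (12,249/16) (10,227/16)]

1. After x ≥ 10: [(10,227/16) (10,9/7) (14,3) (19,6) (18,14) (17,19)]
2. After x ≤ 12: [(12,249/16) (10,227/16) (10,9/7) (12,15/7)]
3. After y ≥ 2: [(12,249/16) (10,227/16) (10,2) (35/3,2) (12,15/7)]
4. After y ≤ 18: [(12,249/16) (10,227/16) (10,2) (35/3,2) (12,15/7)]
5. Canonical ring: [(10,2) (35/3,2) (12,15/7) (12,249/16) (10,227/16)]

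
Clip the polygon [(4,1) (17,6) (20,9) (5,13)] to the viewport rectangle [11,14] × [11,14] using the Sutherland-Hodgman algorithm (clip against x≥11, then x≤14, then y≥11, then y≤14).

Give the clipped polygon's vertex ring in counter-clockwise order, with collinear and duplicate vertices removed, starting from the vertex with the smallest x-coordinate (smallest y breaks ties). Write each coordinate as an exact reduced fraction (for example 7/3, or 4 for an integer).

1. After x ≥ 11: [(11,48/13) (17,6) (20,9) (11,57/5)]
2. After x ≤ 14: [(11,48/13) (14,63/13) (14,53/5) (11,57/5)]
3. After y ≥ 11: [(11,11) (25/2,11) (11,57/5)]
4. After y ≤ 14: [(11,11) (25/2,11) (11,57/5)]
5. Canonical ring: [(11,11) (25/2,11) (11,57/5)]

Clipped polygon: [(11,11) (25/2,11) (11,57/5)]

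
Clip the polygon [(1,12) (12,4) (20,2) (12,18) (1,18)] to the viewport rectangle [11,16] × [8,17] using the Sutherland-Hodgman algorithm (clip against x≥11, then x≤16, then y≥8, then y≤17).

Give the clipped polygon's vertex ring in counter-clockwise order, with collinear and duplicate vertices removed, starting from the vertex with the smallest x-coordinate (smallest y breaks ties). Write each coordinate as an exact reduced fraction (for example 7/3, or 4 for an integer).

Clipped polygon: [(11,8) (16,8) (16,10) (25/2,17) (11,17)]

1. After x ≥ 11: [(11,52/11) (12,4) (20,2) (12,18) (11,18)]
2. After x ≤ 16: [(11,52/11) (12,4) (16,3) (16,10) (12,18) (11,18)]
3. After y ≥ 8: [(11,8) (16,8) (16,10) (12,18) (11,18)]
4. After y ≤ 17: [(11,17) (11,8) (16,8) (16,10) (25/2,17)]
5. Canonical ring: [(11,8) (16,8) (16,10) (25/2,17) (11,17)]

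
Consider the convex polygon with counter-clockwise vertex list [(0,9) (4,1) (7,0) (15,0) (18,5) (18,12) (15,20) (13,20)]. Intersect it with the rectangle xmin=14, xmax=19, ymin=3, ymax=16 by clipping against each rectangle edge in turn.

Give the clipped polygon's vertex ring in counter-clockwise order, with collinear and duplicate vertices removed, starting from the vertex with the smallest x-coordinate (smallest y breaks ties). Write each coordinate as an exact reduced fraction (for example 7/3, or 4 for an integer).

Clipped polygon: [(14,3) (84/5,3) (18,5) (18,12) (33/2,16) (14,16)]

1. After x ≥ 14: [(14,0) (15,0) (18,5) (18,12) (15,20) (14,20)]
2. After x ≤ 19: [(14,0) (15,0) (18,5) (18,12) (15,20) (14,20)]
3. After y ≥ 3: [(14,3) (84/5,3) (18,5) (18,12) (15,20) (14,20)]
4. After y ≤ 16: [(14,16) (14,3) (84/5,3) (18,5) (18,12) (33/2,16)]
5. Canonical ring: [(14,3) (84/5,3) (18,5) (18,12) (33/2,16) (14,16)]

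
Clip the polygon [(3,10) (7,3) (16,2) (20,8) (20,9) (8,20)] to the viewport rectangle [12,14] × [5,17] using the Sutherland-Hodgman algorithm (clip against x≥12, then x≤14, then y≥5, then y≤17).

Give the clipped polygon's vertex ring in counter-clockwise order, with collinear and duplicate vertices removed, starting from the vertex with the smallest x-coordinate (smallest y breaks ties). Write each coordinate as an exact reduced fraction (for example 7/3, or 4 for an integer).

1. After x ≥ 12: [(12,22/9) (16,2) (20,8) (20,9) (12,49/3)]
2. After x ≤ 14: [(12,22/9) (14,20/9) (14,29/2) (12,49/3)]
3. After y ≥ 5: [(12,5) (14,5) (14,29/2) (12,49/3)]
4. After y ≤ 17: [(12,5) (14,5) (14,29/2) (12,49/3)]
5. Canonical ring: [(12,5) (14,5) (14,29/2) (12,49/3)]

Clipped polygon: [(12,5) (14,5) (14,29/2) (12,49/3)]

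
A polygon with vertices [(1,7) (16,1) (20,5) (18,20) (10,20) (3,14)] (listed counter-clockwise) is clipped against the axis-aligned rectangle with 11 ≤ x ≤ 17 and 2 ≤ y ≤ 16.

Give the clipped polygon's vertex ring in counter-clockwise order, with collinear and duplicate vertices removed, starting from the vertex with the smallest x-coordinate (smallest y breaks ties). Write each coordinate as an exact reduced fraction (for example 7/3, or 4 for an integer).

1. After x ≥ 11: [(11,3) (16,1) (20,5) (18,20) (11,20)]
2. After x ≤ 17: [(11,3) (16,1) (17,2) (17,20) (11,20)]
3. After y ≥ 2: [(11,3) (27/2,2) (17,2) (17,2) (17,20) (11,20)]
4. After y ≤ 16: [(11,16) (11,3) (27/2,2) (17,2) (17,2) (17,16)]
5. Canonical ring: [(11,3) (27/2,2) (17,2) (17,16) (11,16)]

Clipped polygon: [(11,3) (27/2,2) (17,2) (17,16) (11,16)]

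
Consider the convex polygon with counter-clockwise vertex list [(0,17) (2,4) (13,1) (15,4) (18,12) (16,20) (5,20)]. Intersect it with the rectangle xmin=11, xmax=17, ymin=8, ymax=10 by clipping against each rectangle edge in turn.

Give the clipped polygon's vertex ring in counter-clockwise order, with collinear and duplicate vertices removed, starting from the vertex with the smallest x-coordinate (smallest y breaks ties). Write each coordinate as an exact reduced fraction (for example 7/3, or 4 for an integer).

Clipped polygon: [(11,8) (33/2,8) (17,28/3) (17,10) (11,10)]

1. After x ≥ 11: [(11,17/11) (13,1) (15,4) (18,12) (16,20) (11,20)]
2. After x ≤ 17: [(11,17/11) (13,1) (15,4) (17,28/3) (17,16) (16,20) (11,20)]
3. After y ≥ 8: [(11,8) (33/2,8) (17,28/3) (17,16) (16,20) (11,20)]
4. After y ≤ 10: [(11,10) (11,8) (33/2,8) (17,28/3) (17,10)]
5. Canonical ring: [(11,8) (33/2,8) (17,28/3) (17,10) (11,10)]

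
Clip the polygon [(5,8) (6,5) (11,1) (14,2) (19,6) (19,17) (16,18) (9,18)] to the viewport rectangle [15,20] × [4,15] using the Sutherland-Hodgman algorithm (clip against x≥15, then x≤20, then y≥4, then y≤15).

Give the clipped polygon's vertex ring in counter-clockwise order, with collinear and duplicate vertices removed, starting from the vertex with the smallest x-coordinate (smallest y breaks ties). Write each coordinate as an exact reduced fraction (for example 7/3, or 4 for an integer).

Clipped polygon: [(15,4) (33/2,4) (19,6) (19,15) (15,15)]

1. After x ≥ 15: [(15,14/5) (19,6) (19,17) (16,18) (15,18)]
2. After x ≤ 20: [(15,14/5) (19,6) (19,17) (16,18) (15,18)]
3. After y ≥ 4: [(15,4) (33/2,4) (19,6) (19,17) (16,18) (15,18)]
4. After y ≤ 15: [(15,15) (15,4) (33/2,4) (19,6) (19,15)]
5. Canonical ring: [(15,4) (33/2,4) (19,6) (19,15) (15,15)]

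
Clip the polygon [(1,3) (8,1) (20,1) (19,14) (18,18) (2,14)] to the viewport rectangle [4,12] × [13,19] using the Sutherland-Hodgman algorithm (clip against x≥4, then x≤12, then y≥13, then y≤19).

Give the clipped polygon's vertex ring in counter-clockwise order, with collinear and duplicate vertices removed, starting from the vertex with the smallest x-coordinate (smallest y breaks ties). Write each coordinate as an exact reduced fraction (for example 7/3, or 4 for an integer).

Clipped polygon: [(4,13) (12,13) (12,33/2) (4,29/2)]

1. After x ≥ 4: [(4,15/7) (8,1) (20,1) (19,14) (18,18) (4,29/2)]
2. After x ≤ 12: [(4,15/7) (8,1) (12,1) (12,33/2) (4,29/2)]
3. After y ≥ 13: [(4,13) (12,13) (12,33/2) (4,29/2)]
4. After y ≤ 19: [(4,13) (12,13) (12,33/2) (4,29/2)]
5. Canonical ring: [(4,13) (12,13) (12,33/2) (4,29/2)]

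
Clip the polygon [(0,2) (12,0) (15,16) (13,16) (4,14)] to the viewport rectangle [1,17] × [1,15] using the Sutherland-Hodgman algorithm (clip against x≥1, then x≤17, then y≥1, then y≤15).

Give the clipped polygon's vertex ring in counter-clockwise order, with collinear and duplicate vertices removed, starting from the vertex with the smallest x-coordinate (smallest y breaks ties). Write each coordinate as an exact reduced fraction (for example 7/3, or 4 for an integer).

1. After x ≥ 1: [(1,5) (1,11/6) (12,0) (15,16) (13,16) (4,14)]
2. After x ≤ 17: [(1,5) (1,11/6) (12,0) (15,16) (13,16) (4,14)]
3. After y ≥ 1: [(1,5) (1,11/6) (6,1) (195/16,1) (15,16) (13,16) (4,14)]
4. After y ≤ 15: [(1,5) (1,11/6) (6,1) (195/16,1) (237/16,15) (17/2,15) (4,14)]
5. Canonical ring: [(1,11/6) (6,1) (195/16,1) (237/16,15) (17/2,15) (4,14) (1,5)]

Clipped polygon: [(1,11/6) (6,1) (195/16,1) (237/16,15) (17/2,15) (4,14) (1,5)]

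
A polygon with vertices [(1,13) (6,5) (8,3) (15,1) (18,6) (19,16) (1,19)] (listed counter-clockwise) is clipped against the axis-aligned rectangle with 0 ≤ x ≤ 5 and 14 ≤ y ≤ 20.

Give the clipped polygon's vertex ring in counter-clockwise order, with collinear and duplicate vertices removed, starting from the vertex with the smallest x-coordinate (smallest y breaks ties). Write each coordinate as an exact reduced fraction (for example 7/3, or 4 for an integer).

Clipped polygon: [(1,14) (5,14) (5,55/3) (1,19)]

1. After x ≥ 0: [(1,13) (6,5) (8,3) (15,1) (18,6) (19,16) (1,19)]
2. After x ≤ 5: [(1,13) (5,33/5) (5,55/3) (1,19)]
3. After y ≥ 14: [(1,14) (5,14) (5,55/3) (1,19)]
4. After y ≤ 20: [(1,14) (5,14) (5,55/3) (1,19)]
5. Canonical ring: [(1,14) (5,14) (5,55/3) (1,19)]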